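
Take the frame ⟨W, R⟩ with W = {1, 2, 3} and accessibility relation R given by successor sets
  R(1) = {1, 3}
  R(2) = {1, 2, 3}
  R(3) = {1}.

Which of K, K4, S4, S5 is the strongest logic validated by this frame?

K

Transitive (axiom 4): no — 3 R 1 and 1 R 3, but not 3 R 3.
Reflexive (axiom T): no — 3 is not related to itself.
Euclidean (axiom 5): no — 1 R 3 and 1 R 3, but not 3 R 3.
So F validates K; K4 would additionally require R to be transitive. The strongest is K.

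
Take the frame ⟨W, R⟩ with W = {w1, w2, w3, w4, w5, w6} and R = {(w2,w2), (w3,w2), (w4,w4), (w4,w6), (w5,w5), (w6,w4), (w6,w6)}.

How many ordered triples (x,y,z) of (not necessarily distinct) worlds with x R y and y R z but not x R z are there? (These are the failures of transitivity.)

R is transitive; there are no such tuples.

0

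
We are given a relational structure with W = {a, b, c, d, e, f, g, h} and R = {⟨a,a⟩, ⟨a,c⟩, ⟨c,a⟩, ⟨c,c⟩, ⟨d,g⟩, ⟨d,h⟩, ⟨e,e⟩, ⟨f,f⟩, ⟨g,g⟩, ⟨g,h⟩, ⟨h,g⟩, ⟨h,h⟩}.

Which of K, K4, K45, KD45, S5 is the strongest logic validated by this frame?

K45

Transitive (axiom 4): yes — every two-step R-path is closed by a direct edge.
Euclidean (axiom 5): yes — any two successors of a common world are R-related.
Serial (axiom D): no — b has no R-successor.
Reflexive (axiom T): no — b is not related to itself.
So F validates K, K4, K45; KD45 would additionally require R to be serial. The strongest is K45.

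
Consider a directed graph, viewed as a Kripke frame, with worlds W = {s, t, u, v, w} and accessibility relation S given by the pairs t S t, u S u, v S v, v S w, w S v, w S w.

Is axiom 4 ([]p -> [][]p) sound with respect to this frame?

Axiom 4 corresponds to the accessibility relation being transitive.
Transitive: yes — every two-step S-path is closed by a direct edge.

Yes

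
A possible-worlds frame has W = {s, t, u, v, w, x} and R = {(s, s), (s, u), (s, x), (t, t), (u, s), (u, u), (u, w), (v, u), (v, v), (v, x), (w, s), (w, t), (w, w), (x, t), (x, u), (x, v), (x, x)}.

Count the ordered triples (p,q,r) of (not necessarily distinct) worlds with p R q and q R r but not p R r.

Enumerating: (s,u,w), (s,x,t), (s,x,v), (u,s,x), (u,w,t), (v,u,s), (v,u,w), (v,x,t), (w,s,u), (w,s,x), (x,u,s), (x,u,w).

12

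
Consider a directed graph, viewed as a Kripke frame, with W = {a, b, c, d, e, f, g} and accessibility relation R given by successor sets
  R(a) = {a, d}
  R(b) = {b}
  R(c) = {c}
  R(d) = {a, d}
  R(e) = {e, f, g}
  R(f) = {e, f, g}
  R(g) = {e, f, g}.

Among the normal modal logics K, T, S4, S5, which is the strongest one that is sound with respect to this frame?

S5

Reflexive (axiom T): yes — every world is R-related to itself.
Transitive (axiom 4): yes — every two-step R-path is closed by a direct edge.
Euclidean (axiom 5): yes — any two successors of a common world are R-related.
So F validates K, T, S4, S5. The strongest is S5.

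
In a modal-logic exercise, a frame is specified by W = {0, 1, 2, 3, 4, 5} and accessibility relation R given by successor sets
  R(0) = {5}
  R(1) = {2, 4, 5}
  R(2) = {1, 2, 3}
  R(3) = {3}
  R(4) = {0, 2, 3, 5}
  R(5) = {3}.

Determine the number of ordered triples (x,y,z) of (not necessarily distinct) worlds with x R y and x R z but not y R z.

Enumerating: (0,5,5), (1,2,4), (1,2,5), (1,4,4), (1,5,2), (1,5,4), (1,5,5), (2,1,1), (2,1,3), (2,3,1), (2,3,2), (4,0,0), … and 10 more.
Total: 22.

22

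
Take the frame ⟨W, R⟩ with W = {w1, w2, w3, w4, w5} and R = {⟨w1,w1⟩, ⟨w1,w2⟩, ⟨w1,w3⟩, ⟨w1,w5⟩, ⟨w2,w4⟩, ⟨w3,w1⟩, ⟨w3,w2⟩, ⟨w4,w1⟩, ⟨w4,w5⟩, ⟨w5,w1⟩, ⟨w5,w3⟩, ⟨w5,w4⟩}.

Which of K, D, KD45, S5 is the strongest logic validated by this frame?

D

Serial (axiom D): yes — every world has a successor (e.g. w1 R w1).
Euclidean (axiom 5): no — w1 R w2 and w1 R w3, but not w2 R w3.
Transitive (axiom 4): no — w1 R w2 and w2 R w4, but not w1 R w4.
Reflexive (axiom T): no — w2 is not related to itself.
So F validates K, D; KD45 would additionally require R to be Euclidean and transitive. The strongest is D.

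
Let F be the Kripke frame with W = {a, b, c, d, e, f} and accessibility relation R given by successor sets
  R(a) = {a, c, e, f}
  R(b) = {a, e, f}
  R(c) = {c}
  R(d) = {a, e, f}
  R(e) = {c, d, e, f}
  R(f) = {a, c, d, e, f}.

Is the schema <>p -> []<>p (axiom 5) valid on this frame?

By correspondence theory, 5 is valid on a frame iff R is Euclidean.
Euclidean: no — a R c and a R e, but not c R e.

No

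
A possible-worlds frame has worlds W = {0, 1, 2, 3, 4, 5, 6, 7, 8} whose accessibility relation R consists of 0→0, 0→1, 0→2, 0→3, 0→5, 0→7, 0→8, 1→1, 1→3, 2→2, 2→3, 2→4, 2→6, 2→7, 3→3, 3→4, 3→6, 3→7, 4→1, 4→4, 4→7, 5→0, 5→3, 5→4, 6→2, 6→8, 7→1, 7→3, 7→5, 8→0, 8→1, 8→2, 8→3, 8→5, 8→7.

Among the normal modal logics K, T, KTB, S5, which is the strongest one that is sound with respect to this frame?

K

Reflexive (axiom T): no — 5 is not related to itself.
Symmetric (axiom B): no — 0 R 1 but not 1 R 0.
Euclidean (axiom 5): no — 0 R 1 and 0 R 2, but not 1 R 2.
So F validates K; T would additionally require R to be reflexive. The strongest is K.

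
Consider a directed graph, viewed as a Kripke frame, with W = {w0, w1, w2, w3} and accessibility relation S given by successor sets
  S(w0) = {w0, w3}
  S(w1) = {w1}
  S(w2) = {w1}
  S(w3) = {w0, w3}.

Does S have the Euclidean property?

Euclidean: yes — any two successors of a common world are S-related.

Yes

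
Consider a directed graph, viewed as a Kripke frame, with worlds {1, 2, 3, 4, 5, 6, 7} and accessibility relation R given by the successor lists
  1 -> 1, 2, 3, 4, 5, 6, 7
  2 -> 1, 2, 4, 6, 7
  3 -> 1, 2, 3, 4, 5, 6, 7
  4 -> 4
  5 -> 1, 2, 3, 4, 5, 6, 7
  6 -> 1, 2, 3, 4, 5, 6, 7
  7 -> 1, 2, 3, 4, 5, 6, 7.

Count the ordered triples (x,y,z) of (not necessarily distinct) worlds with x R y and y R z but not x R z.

6

Enumerating: (2,1,3), (2,1,5), (2,6,3), (2,6,5), (2,7,3), (2,7,5).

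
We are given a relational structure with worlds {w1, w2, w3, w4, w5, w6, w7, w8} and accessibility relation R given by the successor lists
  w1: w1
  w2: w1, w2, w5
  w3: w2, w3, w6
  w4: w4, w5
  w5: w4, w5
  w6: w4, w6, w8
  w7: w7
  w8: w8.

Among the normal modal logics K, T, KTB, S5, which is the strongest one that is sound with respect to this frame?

T

Reflexive (axiom T): yes — every world is R-related to itself.
Symmetric (axiom B): no — w2 R w1 but not w1 R w2.
Euclidean (axiom 5): no — w2 R w1 and w2 R w5, but not w1 R w5.
So F validates K, T; KTB would additionally require R to be symmetric. The strongest is T.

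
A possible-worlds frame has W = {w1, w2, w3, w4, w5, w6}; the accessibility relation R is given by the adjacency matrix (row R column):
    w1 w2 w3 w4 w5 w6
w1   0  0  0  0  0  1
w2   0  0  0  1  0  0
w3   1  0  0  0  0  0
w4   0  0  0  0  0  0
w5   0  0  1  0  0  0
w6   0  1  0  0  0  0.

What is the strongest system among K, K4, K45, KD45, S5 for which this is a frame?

K

Transitive (axiom 4): no — w1 R w6 and w6 R w2, but not w1 R w2.
Euclidean (axiom 5): no — w1 R w6 and w1 R w6, but not w6 R w6.
Serial (axiom D): no — w4 has no R-successor.
Reflexive (axiom T): no — w1 is not related to itself.
So F validates K; K4 would additionally require R to be transitive. The strongest is K.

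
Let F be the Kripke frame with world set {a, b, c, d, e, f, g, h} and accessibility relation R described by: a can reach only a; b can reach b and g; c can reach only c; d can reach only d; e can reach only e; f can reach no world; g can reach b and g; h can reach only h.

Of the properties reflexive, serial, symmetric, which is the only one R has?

symmetric

Reflexive: no — f is not related to itself.
Serial: no — f has no R-successor.
Symmetric: yes — every pair in R has its reverse in R.
Only symmetric holds.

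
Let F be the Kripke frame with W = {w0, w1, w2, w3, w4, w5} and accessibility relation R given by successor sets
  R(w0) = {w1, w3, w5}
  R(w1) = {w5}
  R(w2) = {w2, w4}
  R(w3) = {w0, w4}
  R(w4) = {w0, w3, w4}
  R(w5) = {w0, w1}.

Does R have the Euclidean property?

Euclidean: no — w0 R w1 and w0 R w3, but not w1 R w3.

No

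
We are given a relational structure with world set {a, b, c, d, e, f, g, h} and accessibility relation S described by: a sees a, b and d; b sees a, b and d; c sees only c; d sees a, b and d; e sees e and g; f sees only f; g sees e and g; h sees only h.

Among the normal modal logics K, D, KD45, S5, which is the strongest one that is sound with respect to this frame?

S5

Serial (axiom D): yes — every world has a successor (e.g. a S a).
Euclidean (axiom 5): yes — any two successors of a common world are S-related.
Transitive (axiom 4): yes — every two-step S-path is closed by a direct edge.
Reflexive (axiom T): yes — every world is S-related to itself.
So F validates K, D, KD45, S5. The strongest is S5.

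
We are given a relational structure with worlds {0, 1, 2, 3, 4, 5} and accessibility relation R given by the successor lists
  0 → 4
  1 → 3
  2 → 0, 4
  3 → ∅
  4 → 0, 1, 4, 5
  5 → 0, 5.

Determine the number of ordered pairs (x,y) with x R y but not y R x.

6

Enumerating: (1,3), (2,0), (2,4), (4,1), (4,5), (5,0).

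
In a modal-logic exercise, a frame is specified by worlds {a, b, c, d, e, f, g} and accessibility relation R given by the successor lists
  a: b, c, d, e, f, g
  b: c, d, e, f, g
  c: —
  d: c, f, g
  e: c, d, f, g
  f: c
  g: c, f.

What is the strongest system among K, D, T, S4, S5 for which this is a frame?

Serial (axiom D): no — c has no R-successor.
Reflexive (axiom T): no — a is not related to itself.
Transitive (axiom 4): yes — every two-step R-path is closed by a direct edge.
Euclidean (axiom 5): no — a R c and a R b, but not c R b.
So F validates K; D would additionally require R to be serial. The strongest is K.

K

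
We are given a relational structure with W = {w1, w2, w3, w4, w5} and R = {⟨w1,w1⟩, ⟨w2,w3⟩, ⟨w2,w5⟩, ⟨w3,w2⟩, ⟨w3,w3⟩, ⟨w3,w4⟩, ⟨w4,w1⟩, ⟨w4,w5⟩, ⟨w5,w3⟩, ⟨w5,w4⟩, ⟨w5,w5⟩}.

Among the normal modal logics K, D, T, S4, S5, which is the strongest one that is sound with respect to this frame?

Serial (axiom D): yes — every world has a successor (e.g. w1 R w1).
Reflexive (axiom T): no — w2 is not related to itself.
Transitive (axiom 4): no — w2 R w3 and w3 R w4, but not w2 R w4.
Euclidean (axiom 5): no — w2 R w3 and w2 R w5, but not w3 R w5.
So F validates K, D; T would additionally require R to be reflexive. The strongest is D.

D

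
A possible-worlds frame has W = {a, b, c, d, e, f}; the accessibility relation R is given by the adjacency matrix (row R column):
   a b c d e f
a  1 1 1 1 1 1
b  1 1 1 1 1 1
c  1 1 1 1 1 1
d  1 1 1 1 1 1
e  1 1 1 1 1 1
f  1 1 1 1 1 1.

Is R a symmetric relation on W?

Yes

Symmetric: yes — every pair in R has its reverse in R.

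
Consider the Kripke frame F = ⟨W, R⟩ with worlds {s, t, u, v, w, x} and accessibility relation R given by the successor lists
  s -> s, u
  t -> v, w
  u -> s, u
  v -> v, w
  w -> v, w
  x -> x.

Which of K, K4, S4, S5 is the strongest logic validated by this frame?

Transitive (axiom 4): yes — every two-step R-path is closed by a direct edge.
Reflexive (axiom T): no — t is not related to itself.
Euclidean (axiom 5): yes — any two successors of a common world are R-related.
So F validates K, K4; S4 would additionally require R to be reflexive. The strongest is K4.

K4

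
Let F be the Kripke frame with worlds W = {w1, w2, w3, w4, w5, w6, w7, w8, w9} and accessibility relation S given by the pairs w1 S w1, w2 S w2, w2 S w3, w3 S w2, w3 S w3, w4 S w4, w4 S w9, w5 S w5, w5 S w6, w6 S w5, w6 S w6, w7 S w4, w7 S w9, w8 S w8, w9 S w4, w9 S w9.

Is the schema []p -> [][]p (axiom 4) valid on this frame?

The schema 4 characterises exactly the transitive frames.
Transitive: yes — every two-step S-path is closed by a direct edge.

Yes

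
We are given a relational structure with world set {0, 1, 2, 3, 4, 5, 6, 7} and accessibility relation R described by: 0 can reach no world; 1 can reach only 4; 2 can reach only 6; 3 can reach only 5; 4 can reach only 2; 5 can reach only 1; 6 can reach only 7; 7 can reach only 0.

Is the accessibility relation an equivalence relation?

Reflexive: no — 0 is not related to itself.
Symmetric: no — 1 R 4 but not 4 R 1.
Transitive: no — 1 R 4 and 4 R 2, but not 1 R 2.
So R is not an equivalence relation.

No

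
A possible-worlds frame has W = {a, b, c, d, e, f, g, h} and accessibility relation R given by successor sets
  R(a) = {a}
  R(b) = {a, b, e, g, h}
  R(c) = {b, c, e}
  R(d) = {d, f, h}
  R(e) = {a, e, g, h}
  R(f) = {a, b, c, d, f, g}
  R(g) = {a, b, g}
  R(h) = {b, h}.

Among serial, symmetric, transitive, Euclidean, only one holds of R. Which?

serial

Serial: yes — every world has a successor (e.g. a R a).
Symmetric: no — b R a but not a R b.
Transitive: no — c R b and b R a, but not c R a.
Euclidean: no — b R a and b R e, but not a R e.
Only serial holds.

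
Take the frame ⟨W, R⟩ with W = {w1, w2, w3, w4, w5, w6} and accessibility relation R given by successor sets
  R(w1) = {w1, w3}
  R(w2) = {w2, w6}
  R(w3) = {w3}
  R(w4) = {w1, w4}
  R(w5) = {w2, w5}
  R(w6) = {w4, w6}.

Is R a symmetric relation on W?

Symmetric: no — w1 R w3 but not w3 R w1.

No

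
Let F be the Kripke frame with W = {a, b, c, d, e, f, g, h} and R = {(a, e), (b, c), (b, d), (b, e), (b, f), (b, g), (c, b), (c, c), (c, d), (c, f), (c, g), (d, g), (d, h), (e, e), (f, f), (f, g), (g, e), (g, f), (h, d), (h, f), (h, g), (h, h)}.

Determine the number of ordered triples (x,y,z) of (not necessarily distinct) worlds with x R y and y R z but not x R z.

Enumerating: (b,c,b), (b,d,h), (c,b,e), (c,d,h), (c,g,e), (d,g,e), (d,g,f), (d,h,d), (d,h,f), (f,g,e), (g,f,g), (h,g,e).

12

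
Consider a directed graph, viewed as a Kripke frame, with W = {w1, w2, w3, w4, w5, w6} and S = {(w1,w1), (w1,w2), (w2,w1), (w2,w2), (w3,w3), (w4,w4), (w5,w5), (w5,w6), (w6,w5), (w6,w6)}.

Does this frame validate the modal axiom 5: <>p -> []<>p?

The schema 5 characterises exactly the Euclidean frames.
Euclidean: yes — any two successors of a common world are S-related.

Yes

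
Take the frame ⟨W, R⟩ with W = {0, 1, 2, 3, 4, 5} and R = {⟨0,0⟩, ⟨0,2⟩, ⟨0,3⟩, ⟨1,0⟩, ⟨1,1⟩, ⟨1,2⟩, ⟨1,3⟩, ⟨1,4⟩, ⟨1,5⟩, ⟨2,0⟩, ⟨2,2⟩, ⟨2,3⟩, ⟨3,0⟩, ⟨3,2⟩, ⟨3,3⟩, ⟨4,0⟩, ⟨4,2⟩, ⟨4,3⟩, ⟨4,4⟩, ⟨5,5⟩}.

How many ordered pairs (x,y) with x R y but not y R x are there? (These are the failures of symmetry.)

Enumerating: (1,0), (1,2), (1,3), (1,4), (1,5), (4,0), (4,2), (4,3).

8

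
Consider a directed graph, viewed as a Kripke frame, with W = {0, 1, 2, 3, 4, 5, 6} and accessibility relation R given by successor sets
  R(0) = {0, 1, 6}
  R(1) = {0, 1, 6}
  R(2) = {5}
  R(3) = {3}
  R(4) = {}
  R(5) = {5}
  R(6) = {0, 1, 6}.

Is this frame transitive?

Yes

Transitive: yes — every two-step R-path is closed by a direct edge.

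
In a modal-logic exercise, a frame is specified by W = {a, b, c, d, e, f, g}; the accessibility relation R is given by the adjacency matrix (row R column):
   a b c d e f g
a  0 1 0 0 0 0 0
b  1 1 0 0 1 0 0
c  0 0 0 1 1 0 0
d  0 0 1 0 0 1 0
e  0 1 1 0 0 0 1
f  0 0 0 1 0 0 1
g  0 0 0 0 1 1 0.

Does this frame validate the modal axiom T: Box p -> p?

No

By correspondence theory, T is valid on a frame iff R is reflexive.
Reflexive: no — a is not related to itself.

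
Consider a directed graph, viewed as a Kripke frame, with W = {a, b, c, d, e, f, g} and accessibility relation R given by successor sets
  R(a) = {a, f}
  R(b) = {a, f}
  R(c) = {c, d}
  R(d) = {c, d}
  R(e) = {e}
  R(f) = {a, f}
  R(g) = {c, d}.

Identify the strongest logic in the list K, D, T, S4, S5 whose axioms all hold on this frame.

Serial (axiom D): yes — every world has a successor (e.g. a R a).
Reflexive (axiom T): no — b is not related to itself.
Transitive (axiom 4): yes — every two-step R-path is closed by a direct edge.
Euclidean (axiom 5): yes — any two successors of a common world are R-related.
So F validates K, D; T would additionally require R to be reflexive. The strongest is D.

D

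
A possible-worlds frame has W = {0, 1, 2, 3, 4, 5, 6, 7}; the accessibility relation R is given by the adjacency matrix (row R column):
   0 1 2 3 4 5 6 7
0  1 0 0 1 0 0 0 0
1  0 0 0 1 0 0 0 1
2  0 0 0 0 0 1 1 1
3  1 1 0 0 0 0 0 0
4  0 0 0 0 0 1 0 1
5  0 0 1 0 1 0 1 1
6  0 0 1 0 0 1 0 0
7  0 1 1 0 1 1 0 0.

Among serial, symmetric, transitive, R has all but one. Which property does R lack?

Serial: yes — every world has a successor (e.g. 0 R 0).
Symmetric: yes — every pair in R has its reverse in R.
Transitive: no — 0 R 3 and 3 R 1, but not 0 R 1.
Only transitive fails.

transitive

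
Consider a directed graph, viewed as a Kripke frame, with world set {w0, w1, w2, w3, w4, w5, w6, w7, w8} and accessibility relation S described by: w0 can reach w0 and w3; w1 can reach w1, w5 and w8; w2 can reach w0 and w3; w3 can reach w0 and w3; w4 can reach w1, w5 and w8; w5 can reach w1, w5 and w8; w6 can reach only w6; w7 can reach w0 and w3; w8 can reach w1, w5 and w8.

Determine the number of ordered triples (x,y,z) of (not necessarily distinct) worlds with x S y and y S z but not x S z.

S is transitive; there are no such tuples.

0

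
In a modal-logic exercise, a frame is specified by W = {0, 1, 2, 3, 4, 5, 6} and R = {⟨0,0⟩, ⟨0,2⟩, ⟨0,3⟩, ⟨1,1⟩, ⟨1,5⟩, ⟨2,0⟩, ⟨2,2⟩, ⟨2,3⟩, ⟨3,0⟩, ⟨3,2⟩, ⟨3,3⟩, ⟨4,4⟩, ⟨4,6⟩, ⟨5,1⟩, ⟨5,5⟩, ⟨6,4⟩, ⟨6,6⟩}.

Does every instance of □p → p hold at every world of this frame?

By correspondence theory, T is valid on a frame iff R is reflexive.
Reflexive: yes — every world is R-related to itself.

Yes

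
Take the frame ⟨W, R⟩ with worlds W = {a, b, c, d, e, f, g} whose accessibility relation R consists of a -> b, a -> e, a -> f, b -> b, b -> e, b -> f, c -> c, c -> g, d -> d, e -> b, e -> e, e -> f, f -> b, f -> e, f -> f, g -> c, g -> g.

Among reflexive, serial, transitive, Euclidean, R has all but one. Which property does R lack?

Reflexive: no — a is not related to itself.
Serial: yes — every world has a successor (e.g. a R b).
Transitive: yes — every two-step R-path is closed by a direct edge.
Euclidean: yes — any two successors of a common world are R-related.
Only reflexive fails.

reflexive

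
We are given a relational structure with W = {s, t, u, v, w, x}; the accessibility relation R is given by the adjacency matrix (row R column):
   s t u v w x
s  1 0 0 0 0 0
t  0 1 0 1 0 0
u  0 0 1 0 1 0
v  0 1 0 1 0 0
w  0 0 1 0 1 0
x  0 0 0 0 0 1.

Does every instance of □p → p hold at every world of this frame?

Yes

By correspondence theory, T is valid on a frame iff R is reflexive.
Reflexive: yes — every world is R-related to itself.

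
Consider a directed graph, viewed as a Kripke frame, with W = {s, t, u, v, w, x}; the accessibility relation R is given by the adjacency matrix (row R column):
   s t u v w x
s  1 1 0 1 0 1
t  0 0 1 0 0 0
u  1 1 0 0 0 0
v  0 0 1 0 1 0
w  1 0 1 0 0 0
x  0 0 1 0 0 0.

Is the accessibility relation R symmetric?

No

Symmetric: no — s R t but not t R s.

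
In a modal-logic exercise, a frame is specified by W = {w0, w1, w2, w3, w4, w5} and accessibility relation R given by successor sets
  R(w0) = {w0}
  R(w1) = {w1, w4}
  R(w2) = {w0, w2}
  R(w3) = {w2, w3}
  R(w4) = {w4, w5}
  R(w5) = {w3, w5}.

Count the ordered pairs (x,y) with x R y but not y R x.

Enumerating: (w1,w4), (w2,w0), (w3,w2), (w4,w5), (w5,w3).

5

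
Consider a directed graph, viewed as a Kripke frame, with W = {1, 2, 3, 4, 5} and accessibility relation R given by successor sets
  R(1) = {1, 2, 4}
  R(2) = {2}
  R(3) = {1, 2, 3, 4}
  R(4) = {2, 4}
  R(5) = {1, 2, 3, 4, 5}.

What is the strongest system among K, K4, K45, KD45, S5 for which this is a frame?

K4

Transitive (axiom 4): yes — every two-step R-path is closed by a direct edge.
Euclidean (axiom 5): no — 1 R 2 and 1 R 4, but not 2 R 4.
Serial (axiom D): yes — every world has a successor (e.g. 1 R 1).
Reflexive (axiom T): yes — every world is R-related to itself.
So F validates K, K4; K45 would additionally require R to be Euclidean. The strongest is K4.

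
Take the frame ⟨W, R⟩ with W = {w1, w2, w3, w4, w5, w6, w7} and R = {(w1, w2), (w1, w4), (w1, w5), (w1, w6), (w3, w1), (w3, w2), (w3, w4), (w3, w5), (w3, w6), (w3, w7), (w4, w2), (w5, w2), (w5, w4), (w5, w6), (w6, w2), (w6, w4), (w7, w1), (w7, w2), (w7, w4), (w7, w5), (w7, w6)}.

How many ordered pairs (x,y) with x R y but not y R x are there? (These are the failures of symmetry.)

21

Enumerating: (w1,w2), (w1,w4), (w1,w5), (w1,w6), (w3,w1), (w3,w2), (w3,w4), (w3,w5), (w3,w6), (w3,w7), (w4,w2), (w5,w2), … and 9 more.
Total: 21.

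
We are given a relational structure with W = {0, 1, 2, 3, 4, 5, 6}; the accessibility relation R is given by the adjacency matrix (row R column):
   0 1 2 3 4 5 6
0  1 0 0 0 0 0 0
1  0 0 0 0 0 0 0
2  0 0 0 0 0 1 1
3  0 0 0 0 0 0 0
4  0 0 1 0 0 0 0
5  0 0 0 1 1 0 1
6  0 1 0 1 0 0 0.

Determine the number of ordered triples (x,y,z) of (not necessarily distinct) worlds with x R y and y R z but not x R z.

8

Enumerating: (2,5,3), (2,5,4), (2,6,1), (2,6,3), (4,2,5), (4,2,6), (5,4,2), (5,6,1).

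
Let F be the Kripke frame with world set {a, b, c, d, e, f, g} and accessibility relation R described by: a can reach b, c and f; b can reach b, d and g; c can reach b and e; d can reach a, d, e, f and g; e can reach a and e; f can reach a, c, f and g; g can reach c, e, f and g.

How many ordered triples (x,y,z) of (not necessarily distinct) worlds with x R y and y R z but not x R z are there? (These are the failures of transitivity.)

28

Enumerating: (a,b,d), (a,b,g), (a,c,e), (a,f,a), (a,f,g), (b,d,a), (b,d,e), (b,d,f), (b,g,c), (b,g,e), (b,g,f), (c,b,d), … and 16 more.
Total: 28.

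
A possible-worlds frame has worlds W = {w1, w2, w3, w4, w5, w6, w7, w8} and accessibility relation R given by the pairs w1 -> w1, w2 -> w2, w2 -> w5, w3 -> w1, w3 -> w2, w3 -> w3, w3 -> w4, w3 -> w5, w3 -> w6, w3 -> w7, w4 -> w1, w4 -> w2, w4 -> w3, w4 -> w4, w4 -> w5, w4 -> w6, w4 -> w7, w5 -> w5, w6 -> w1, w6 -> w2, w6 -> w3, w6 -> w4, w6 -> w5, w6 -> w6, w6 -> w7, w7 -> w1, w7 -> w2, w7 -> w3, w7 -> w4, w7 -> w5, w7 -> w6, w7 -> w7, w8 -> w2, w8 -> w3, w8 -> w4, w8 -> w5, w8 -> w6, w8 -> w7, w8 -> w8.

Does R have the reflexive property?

Yes

Reflexive: yes — every world is R-related to itself.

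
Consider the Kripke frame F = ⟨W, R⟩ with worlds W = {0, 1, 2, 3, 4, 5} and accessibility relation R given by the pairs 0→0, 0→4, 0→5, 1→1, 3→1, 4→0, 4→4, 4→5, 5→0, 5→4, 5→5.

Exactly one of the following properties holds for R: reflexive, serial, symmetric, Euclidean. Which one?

Reflexive: no — 2 is not related to itself.
Serial: no — 2 has no R-successor.
Symmetric: no — 3 R 1 but not 1 R 3.
Euclidean: yes — any two successors of a common world are R-related.
Only Euclidean holds.

Euclidean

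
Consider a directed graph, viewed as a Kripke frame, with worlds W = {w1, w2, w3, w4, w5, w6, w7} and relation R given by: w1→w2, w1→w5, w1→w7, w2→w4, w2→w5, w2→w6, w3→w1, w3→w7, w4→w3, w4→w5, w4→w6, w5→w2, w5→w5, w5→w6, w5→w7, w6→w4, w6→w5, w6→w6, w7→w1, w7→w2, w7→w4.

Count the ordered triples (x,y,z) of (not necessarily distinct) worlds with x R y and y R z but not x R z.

Enumerating: (w1,w2,w4), (w1,w2,w6), (w1,w5,w6), (w1,w7,w1), (w1,w7,w4), (w2,w4,w3), (w2,w5,w2), (w2,w5,w7), (w3,w1,w2), (w3,w1,w5), (w3,w7,w2), (w3,w7,w4), … and 19 more.
Total: 31.

31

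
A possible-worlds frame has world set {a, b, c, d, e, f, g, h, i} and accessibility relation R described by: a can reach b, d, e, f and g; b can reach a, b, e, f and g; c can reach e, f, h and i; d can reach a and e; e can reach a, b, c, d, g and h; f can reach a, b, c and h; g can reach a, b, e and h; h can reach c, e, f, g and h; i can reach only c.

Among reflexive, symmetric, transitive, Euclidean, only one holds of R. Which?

symmetric

Reflexive: no — a is not related to itself.
Symmetric: yes — every pair in R has its reverse in R.
Transitive: no — a R e and e R c, but not a R c.
Euclidean: no — a R b and a R d, but not b R d.
Only symmetric holds.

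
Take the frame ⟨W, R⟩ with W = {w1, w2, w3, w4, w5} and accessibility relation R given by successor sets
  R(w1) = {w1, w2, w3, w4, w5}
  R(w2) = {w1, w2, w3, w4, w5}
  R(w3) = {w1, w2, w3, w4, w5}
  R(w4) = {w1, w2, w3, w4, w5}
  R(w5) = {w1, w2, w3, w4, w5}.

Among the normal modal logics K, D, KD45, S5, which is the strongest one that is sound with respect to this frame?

S5

Serial (axiom D): yes — every world has a successor (e.g. w1 R w1).
Euclidean (axiom 5): yes — any two successors of a common world are R-related.
Transitive (axiom 4): yes — every two-step R-path is closed by a direct edge.
Reflexive (axiom T): yes — every world is R-related to itself.
So F validates K, D, KD45, S5. The strongest is S5.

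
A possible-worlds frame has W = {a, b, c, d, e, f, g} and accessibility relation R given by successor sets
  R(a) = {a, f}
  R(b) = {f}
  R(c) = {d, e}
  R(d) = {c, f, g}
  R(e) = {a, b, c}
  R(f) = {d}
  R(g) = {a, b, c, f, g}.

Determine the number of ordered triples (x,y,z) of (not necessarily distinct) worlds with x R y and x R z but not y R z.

Enumerating: (a,f,a), (a,f,f), (b,f,f), (c,d,d), (c,d,e), (c,e,d), (c,e,e), (d,c,c), (d,c,f), (d,c,g), (d,f,c), (d,f,f), … and 27 more.
Total: 39.

39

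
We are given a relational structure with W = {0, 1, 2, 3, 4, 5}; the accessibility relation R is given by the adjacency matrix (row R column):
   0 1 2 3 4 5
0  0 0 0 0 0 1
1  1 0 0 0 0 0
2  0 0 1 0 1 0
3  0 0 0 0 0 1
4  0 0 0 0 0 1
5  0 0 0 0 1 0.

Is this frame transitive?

No

Transitive: no — 0 R 5 and 5 R 4, but not 0 R 4.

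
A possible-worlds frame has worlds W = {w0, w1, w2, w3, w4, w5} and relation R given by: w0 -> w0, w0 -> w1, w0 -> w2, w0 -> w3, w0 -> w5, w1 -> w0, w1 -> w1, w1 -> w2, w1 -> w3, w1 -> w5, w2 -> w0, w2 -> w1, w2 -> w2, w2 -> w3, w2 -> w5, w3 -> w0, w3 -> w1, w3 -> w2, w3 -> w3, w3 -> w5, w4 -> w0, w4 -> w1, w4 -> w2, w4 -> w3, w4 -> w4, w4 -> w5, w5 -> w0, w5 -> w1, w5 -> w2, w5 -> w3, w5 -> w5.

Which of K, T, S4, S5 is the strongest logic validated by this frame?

Reflexive (axiom T): yes — every world is R-related to itself.
Transitive (axiom 4): yes — every two-step R-path is closed by a direct edge.
Euclidean (axiom 5): no — w4 R w0 and w4 R w4, but not w0 R w4.
So F validates K, T, S4; S5 would additionally require R to be Euclidean. The strongest is S4.

S4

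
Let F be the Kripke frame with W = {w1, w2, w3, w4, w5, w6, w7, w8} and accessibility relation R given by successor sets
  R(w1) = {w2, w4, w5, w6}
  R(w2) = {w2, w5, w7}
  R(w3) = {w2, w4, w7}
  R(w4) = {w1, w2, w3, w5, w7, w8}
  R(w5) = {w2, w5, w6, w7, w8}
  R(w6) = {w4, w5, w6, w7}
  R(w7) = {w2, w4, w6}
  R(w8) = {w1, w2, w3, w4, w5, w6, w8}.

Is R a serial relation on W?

Serial: yes — every world has a successor (e.g. w1 R w2).

Yes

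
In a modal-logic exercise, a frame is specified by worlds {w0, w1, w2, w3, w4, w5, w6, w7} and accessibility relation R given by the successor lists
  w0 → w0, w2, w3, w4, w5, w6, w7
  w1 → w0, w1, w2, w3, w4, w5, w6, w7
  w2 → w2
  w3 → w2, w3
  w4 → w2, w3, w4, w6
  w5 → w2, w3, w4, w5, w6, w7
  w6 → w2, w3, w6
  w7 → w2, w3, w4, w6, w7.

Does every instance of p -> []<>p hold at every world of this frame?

No

Axiom B corresponds to the accessibility relation being symmetric.
Symmetric: no — w0 R w2 but not w2 R w0.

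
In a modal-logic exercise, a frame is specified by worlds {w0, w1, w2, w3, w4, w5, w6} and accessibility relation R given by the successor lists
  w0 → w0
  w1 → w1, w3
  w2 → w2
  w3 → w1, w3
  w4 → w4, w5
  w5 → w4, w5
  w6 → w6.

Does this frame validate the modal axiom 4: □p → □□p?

Axiom 4 corresponds to the accessibility relation being transitive.
Transitive: yes — every two-step R-path is closed by a direct edge.

Yes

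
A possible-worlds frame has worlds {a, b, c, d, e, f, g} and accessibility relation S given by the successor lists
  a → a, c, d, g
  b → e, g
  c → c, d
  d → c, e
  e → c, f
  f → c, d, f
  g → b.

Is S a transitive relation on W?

No

Transitive: no — a S d and d S e, but not a S e.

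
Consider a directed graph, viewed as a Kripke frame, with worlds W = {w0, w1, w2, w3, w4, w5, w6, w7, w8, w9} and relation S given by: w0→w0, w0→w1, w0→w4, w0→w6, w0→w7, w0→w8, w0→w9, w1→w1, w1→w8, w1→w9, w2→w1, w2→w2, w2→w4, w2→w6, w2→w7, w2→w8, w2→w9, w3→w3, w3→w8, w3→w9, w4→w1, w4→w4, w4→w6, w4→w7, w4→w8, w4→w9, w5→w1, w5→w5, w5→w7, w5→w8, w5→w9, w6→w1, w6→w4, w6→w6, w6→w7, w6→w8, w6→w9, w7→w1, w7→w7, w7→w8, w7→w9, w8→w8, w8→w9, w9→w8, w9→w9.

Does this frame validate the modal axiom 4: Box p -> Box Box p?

By correspondence theory, 4 is valid on a frame iff S is transitive.
Transitive: yes — every two-step S-path is closed by a direct edge.

Yes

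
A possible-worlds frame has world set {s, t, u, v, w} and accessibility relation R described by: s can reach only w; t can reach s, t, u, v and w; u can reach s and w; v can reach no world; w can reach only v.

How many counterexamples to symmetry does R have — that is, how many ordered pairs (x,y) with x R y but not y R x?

Enumerating: (s,w), (t,s), (t,u), (t,v), (t,w), (u,s), (u,w), (w,v).

8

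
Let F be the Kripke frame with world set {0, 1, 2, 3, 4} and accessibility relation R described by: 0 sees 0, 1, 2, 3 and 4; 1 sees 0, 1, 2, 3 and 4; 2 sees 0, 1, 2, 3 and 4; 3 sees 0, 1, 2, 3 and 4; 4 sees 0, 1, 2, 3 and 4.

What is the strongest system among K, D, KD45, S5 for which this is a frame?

S5

Serial (axiom D): yes — every world has a successor (e.g. 0 R 0).
Euclidean (axiom 5): yes — any two successors of a common world are R-related.
Transitive (axiom 4): yes — every two-step R-path is closed by a direct edge.
Reflexive (axiom T): yes — every world is R-related to itself.
So F validates K, D, KD45, S5. The strongest is S5.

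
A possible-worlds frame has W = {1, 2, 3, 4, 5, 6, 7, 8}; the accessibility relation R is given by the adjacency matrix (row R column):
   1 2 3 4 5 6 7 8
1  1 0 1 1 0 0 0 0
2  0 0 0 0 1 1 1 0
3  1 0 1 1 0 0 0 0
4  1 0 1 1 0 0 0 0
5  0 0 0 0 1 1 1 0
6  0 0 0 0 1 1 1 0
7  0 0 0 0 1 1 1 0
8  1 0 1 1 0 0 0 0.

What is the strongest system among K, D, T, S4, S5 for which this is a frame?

D

Serial (axiom D): yes — every world has a successor (e.g. 1 R 1).
Reflexive (axiom T): no — 2 is not related to itself.
Transitive (axiom 4): yes — every two-step R-path is closed by a direct edge.
Euclidean (axiom 5): yes — any two successors of a common world are R-related.
So F validates K, D; T would additionally require R to be reflexive. The strongest is D.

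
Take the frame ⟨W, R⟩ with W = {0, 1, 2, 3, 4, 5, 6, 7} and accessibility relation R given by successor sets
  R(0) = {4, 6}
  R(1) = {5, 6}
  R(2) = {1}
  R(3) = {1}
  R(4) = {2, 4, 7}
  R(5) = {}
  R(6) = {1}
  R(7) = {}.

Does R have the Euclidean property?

Euclidean: no — 0 R 4 and 0 R 6, but not 4 R 6.

No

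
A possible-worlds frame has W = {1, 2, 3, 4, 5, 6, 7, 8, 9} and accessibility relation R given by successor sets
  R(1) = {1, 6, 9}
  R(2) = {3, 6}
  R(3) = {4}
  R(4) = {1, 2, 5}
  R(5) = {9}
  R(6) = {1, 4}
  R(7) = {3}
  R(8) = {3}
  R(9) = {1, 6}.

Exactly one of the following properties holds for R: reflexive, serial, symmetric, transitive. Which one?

serial

Reflexive: no — 2 is not related to itself.
Serial: yes — every world has a successor (e.g. 1 R 1).
Symmetric: no — 2 R 3 but not 3 R 2.
Transitive: no — 1 R 6 and 6 R 4, but not 1 R 4.
Only serial holds.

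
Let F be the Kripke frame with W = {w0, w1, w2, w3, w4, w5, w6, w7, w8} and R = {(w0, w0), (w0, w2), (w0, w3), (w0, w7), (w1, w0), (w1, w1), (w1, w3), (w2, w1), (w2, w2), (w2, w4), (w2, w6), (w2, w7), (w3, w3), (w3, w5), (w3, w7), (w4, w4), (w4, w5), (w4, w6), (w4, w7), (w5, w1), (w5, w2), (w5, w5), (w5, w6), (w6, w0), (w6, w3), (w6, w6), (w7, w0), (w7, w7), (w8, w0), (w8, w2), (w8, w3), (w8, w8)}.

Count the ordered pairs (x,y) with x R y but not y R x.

Enumerating: (w0,w2), (w0,w3), (w1,w0), (w1,w3), (w2,w1), (w2,w4), (w2,w6), (w2,w7), (w3,w5), (w3,w7), (w4,w5), (w4,w6), … and 9 more.
Total: 21.

21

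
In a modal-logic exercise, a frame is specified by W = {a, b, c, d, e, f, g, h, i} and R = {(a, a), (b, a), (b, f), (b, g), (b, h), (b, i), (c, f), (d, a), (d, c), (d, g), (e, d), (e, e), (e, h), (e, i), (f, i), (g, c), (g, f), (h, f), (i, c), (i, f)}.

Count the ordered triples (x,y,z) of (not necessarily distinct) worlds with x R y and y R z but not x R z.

Enumerating: (b,g,c), (b,i,c), (c,f,i), (d,c,f), (d,g,f), (e,d,a), (e,d,c), (e,d,g), (e,h,f), (e,i,c), (e,i,f), (f,i,c), (f,i,f), (g,f,i), (h,f,i), (i,f,i).

16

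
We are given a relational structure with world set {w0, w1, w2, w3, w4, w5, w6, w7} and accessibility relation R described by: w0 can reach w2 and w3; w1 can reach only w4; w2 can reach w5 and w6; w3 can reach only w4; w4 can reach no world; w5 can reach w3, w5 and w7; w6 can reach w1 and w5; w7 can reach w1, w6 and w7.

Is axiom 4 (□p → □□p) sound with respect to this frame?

Axiom 4 corresponds to the accessibility relation being transitive.
Transitive: no — w0 R w2 and w2 R w5, but not w0 R w5.

No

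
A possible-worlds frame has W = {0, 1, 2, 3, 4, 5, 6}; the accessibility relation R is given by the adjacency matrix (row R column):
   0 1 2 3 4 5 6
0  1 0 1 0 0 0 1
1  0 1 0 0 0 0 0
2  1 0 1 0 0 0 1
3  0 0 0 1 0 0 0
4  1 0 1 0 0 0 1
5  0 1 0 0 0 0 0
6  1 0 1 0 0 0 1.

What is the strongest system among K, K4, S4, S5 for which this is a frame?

Transitive (axiom 4): yes — every two-step R-path is closed by a direct edge.
Reflexive (axiom T): no — 4 is not related to itself.
Euclidean (axiom 5): yes — any two successors of a common world are R-related.
So F validates K, K4; S4 would additionally require R to be reflexive. The strongest is K4.

K4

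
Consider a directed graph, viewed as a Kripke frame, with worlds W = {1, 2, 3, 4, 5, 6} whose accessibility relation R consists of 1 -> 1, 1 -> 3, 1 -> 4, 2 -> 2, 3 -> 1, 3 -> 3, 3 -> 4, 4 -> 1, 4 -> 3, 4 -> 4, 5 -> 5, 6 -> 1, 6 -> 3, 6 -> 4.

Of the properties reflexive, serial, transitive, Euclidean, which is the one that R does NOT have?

reflexive

Reflexive: no — 6 is not related to itself.
Serial: yes — every world has a successor (e.g. 1 R 1).
Transitive: yes — every two-step R-path is closed by a direct edge.
Euclidean: yes — any two successors of a common world are R-related.
Only reflexive fails.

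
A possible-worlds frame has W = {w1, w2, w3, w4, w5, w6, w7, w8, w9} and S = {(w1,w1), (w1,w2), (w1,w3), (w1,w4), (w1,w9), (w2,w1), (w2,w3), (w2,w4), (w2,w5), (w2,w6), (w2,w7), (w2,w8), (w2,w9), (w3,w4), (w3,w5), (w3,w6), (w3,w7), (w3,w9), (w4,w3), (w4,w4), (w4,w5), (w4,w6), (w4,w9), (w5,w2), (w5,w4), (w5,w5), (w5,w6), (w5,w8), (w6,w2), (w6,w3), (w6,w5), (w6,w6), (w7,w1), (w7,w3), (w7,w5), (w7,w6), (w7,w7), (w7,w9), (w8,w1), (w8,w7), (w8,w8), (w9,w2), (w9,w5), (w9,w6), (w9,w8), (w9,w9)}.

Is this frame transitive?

Transitive: no — w1 S w2 and w2 S w5, but not w1 S w5.

No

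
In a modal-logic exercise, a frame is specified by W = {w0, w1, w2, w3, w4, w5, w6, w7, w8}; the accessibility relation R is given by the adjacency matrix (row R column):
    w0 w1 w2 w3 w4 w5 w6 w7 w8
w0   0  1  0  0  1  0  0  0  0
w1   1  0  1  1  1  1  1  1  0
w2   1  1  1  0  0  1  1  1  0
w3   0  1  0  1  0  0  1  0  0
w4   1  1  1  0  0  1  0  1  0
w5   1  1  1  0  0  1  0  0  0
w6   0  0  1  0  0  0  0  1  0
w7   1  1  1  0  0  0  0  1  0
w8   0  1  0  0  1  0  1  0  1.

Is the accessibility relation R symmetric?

No

Symmetric: no — w1 R w6 but not w6 R w1.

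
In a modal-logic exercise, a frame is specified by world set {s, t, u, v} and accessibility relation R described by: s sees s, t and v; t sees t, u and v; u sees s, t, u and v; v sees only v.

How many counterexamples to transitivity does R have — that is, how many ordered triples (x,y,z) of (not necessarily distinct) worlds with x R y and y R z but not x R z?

Enumerating: (s,t,u), (t,u,s).

2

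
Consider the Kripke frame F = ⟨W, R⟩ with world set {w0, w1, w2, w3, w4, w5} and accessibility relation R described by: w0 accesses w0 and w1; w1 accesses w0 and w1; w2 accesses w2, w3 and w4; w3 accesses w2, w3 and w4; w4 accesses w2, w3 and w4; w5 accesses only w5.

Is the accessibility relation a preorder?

Reflexive: yes — every world is R-related to itself.
Transitive: yes — every two-step R-path is closed by a direct edge.
So R is a preorder.

Yes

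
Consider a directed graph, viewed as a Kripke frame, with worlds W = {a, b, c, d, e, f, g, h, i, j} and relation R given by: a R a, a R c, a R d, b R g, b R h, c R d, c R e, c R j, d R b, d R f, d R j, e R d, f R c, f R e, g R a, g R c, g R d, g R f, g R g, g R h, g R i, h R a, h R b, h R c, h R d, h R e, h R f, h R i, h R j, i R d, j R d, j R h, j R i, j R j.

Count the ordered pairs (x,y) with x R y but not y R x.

25

Enumerating: (a,c), (a,d), (b,g), (c,d), (c,e), (c,j), (d,b), (d,f), (e,d), (f,c), (f,e), (g,a), … and 13 more.
Total: 25.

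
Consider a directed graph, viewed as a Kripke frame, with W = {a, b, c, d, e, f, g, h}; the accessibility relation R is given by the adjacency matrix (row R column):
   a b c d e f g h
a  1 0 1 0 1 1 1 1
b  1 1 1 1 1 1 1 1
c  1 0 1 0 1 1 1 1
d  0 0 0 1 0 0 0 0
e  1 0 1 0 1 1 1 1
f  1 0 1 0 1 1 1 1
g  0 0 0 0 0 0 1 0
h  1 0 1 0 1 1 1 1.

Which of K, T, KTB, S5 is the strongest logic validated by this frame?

Reflexive (axiom T): yes — every world is R-related to itself.
Symmetric (axiom B): no — a R g but not g R a.
Euclidean (axiom 5): no — a R g and a R c, but not g R c.
So F validates K, T; KTB would additionally require R to be symmetric. The strongest is T.

T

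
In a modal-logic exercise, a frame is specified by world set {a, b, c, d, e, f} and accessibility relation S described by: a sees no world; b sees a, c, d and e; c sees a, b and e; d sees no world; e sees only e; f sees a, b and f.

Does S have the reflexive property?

No

Reflexive: no — a is not related to itself.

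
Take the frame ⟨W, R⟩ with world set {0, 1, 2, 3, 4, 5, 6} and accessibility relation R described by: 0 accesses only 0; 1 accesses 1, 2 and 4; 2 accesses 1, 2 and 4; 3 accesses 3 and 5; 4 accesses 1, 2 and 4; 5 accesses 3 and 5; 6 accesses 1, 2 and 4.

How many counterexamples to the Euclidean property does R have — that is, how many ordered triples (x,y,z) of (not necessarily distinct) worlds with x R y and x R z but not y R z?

R is Euclidean; there are no such tuples.

0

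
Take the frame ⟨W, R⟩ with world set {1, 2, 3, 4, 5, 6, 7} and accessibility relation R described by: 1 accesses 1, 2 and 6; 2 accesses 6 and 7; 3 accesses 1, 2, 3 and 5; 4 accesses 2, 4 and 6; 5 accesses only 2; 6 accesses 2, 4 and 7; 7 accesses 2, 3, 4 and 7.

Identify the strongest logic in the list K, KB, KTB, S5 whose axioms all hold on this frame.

Symmetric (axiom B): no — 1 R 2 but not 2 R 1.
Reflexive (axiom T): no — 2 is not related to itself.
Euclidean (axiom 5): no — 2 R 7 and 2 R 6, but not 7 R 6.
So F validates K; KB would additionally require R to be symmetric. The strongest is K.

K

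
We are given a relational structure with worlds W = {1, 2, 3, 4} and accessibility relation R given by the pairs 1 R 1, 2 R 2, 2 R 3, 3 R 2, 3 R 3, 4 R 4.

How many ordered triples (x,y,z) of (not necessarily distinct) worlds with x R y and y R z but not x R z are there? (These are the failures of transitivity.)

0

R is transitive; there are no such tuples.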